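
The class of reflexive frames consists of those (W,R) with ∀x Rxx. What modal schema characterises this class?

A defining formula is □s → s (the T axiom).
Suppose □s→s is valid. At any x set V(s)={w : Rxw}. Then □s holds at x, so s holds at x, i.e. Rxx.

□s → s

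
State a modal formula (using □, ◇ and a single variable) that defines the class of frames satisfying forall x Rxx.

□q → q

The condition is reflexivity. The T schema □q → q defines it.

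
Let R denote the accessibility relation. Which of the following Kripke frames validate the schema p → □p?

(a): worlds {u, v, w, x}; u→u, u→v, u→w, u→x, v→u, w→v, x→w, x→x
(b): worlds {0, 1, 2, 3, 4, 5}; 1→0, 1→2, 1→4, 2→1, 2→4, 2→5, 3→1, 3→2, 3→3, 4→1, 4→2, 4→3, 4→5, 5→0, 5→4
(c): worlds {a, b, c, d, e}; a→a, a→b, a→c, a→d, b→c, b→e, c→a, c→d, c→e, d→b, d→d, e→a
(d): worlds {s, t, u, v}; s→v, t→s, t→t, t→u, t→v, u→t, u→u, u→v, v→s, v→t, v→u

This is the axiom for a generalized confluence (Geach) condition; its first-order frame correspondent is ∀x ∀z (xRz → ∃w (x = w ∧ z = w)).
(a): fails — uRv but u ≠ v.
(b): fails — 1R0 but 1 ≠ 0.
(c): fails — aRb but a ≠ b.
(d): fails — sRv but s ≠ v.

none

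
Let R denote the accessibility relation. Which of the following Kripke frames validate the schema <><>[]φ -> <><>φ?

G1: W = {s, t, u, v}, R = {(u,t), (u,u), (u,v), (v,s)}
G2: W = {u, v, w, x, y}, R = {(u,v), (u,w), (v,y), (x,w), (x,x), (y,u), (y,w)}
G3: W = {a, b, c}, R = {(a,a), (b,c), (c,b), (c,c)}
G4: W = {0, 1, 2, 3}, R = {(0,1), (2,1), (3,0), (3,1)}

The schema corresponds to a generalized confluence (Geach) condition: forall x forall y (x R^2 y -> exists w (yRw & x R^2 w)).
G1: fails — uR²s but no w with sRw and uR²w.
G2: fails — uR²y but no t with yRt and uR²t.
G3: holds.
G4: fails — 3R²1 but no w with 1Rw and 3R²w.

G3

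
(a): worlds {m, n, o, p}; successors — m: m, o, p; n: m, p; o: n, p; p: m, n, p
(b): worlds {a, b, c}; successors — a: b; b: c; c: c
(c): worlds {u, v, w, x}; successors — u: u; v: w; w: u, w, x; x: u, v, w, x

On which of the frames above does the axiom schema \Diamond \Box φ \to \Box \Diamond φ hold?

(a), (b)

Frame correspondent (Sahlqvist): \forall x \forall y \forall z (Rxy \wedge Rxz \to \exists w (Ryw \wedge Rzw)) — i.e. convergence.
(a): condition met.
(b): condition met.
(c): fails — Rxu and Rxv but u and v have no common successor.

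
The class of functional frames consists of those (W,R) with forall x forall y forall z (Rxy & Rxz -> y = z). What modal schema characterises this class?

A defining formula is ◇ψ → □ψ (the CD axiom).

◇ψ → □ψ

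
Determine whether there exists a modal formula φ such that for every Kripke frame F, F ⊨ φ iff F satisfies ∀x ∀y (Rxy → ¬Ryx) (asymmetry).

Not definable by any modal formula

If a class were modally definable it would be closed under surjective bounded morphisms (Goldblatt–Thomason).
The 4-cycle (worlds 0,1,2,3 with 0→1→2→3→0) is asymmetric. Mapping every world to a single reflexive point • is a surjective bounded morphism, and the reflexive point is not asymmetric (R•• but asymmetry requires ¬R••).
Hence asymmetry is not modally definable.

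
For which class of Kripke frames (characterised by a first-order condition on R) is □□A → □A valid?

density

Suppose □□A→□A is valid. Take Rxy and set V(A)={w : xR²w}. Then □□A at x, so □A at x, so A at y, i.e. ∃z(Rxz∧Rzy).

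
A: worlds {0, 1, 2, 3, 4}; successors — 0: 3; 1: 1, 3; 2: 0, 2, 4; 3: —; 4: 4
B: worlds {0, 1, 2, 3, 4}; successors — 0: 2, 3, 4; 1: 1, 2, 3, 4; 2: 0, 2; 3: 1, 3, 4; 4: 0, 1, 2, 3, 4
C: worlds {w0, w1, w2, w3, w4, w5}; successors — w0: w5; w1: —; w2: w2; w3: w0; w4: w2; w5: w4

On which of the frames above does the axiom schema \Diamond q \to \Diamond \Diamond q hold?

B

Frame correspondent (Sahlqvist): \forall x \forall y (xRy \to \exists w (y = w \wedge x R^2 w)) — i.e. a generalized confluence (Geach) condition.
A: fails — 0R3 but no w with 3=w and 0R²w.
B: satisfies the condition.
C: fails — w0Rw5 but no w with w5=w and w0R²w.
Valid on: B.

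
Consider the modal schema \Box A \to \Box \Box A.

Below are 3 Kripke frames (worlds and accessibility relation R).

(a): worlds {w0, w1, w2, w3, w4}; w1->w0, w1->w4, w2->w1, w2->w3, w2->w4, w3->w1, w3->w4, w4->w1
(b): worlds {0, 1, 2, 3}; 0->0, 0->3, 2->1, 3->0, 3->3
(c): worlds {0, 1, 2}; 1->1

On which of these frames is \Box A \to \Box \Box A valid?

(b), (c)

Frame correspondent (Sahlqvist): \forall x \forall y \forall z (Rxy \wedge Ryz \to Rxz) — i.e. transitivity.
(a): fails — Rw3w1 and Rw1w0 but not Rw3w0.
(b): ✓.
(c): ✓.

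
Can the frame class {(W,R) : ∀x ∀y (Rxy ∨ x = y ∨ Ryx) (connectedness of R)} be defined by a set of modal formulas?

Modal frame validity is preserved under disjoint unions.
Take 3 disjoint single-world reflexive frames: each is trivially connected, but their disjoint union has 3 worlds with no edge between distinct components, so it is not connected.
Hence connectedness of R is not modally definable.

No — not modally definable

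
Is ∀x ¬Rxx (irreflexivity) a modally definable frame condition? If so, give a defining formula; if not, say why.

Not modally definable

Modal frame validity is preserved under surjective bounded morphisms.
The 4-cycle (worlds s,t,u,v with s→t→u→v→s) is irreflexive, and the map sending every world to a single reflexive point • is a surjective bounded morphism (forth: every edge maps to (•,•); back: every world has a successor). So any modal formula valid on the 4-cycle is also valid on the reflexive point, which is not irreflexive.
So the class is not modally definable.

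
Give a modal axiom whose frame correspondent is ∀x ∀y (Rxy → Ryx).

q → □◇q

The condition is symmetry. The B schema q → □◇q defines it.
Suppose q→□◇q is valid. Take Rxy and set V(q)={x}. Then q at x, so □◇q at x, so ◇q at y, so some z with Ryz has q; z=x, i.e. Ryx.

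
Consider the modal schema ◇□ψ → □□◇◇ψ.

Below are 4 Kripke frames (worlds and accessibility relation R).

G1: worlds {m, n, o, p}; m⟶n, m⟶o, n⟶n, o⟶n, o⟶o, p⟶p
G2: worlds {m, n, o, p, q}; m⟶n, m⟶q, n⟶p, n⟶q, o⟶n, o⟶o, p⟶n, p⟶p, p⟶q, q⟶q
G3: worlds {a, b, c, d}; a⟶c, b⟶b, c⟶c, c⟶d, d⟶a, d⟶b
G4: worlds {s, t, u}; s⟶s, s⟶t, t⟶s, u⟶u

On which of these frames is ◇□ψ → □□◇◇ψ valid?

G1, G4

Frame correspondent (Sahlqvist): ∀x ∀y ∀z ((xRy ∧ xR²z) → ∃w (yRw ∧ zR²w)) — i.e. a generalized confluence (Geach) condition.
G1: satisfies the condition.
G2: fails — oRo, oR²q but no w with oRw and qR²w.
G3: fails — cRc, cR²b but no w with cRw and bR²w.
G4: satisfies the condition.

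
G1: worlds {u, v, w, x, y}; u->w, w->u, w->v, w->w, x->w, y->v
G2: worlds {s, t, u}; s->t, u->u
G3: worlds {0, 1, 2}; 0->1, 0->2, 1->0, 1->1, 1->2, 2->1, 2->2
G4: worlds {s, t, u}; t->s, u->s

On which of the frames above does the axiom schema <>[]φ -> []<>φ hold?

G3

The schema corresponds to convergence: forall x forall y forall z (Rxy & Rxz -> exists w (Ryw & Rzw)).
G1: fails — Rww and Rwv but w and v have no common successor.
G2: fails — Rst and Rst but t and t have no common successor.
G3: condition met.
G4: fails — Rts and Rts but s and s have no common successor.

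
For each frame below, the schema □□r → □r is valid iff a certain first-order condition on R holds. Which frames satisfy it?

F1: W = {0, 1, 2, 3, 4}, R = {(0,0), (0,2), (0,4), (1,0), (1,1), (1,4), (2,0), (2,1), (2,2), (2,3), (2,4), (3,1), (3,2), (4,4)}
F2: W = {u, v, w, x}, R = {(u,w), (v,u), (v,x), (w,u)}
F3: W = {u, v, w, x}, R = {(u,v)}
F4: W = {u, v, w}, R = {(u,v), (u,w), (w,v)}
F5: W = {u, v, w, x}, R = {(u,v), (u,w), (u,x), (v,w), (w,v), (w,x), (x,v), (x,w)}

F1

The schema corresponds to density: ∀x ∀y (Rxy → ∃z (Rxz ∧ Rzy)).
F1: condition met.
F2: fails — Rvu but no z with Rvz and Rzu.
F3: fails — Ruv but no z with Ruz and Rzv.
F4: fails — Ruw but no z with Ruz and Rzw.
F5: fails — Rwx but no z with Rwz and Rzx.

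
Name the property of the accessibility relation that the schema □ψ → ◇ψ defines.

seriality: ∀x ∃y Rxy

Suppose □ψ→◇ψ is valid. At any x set V(ψ)=W. Then □ψ at x, so ◇ψ at x, so x has a successor.
Conversely, on a frame with seriality the schema holds at every world under every valuation.
So the correspondent is seriality.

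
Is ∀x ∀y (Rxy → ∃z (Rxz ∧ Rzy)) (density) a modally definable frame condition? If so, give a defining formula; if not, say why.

Definable; □□q → □q defines it

Yes: it is density, defined by the C4 schema □□q → □q.
Suppose □□q→□q is valid. Take Rxy and set V(q)={w : xR²w}. Then □□q at x, so □q at x, so q at y, i.e. ∃z(Rxz∧Rzy).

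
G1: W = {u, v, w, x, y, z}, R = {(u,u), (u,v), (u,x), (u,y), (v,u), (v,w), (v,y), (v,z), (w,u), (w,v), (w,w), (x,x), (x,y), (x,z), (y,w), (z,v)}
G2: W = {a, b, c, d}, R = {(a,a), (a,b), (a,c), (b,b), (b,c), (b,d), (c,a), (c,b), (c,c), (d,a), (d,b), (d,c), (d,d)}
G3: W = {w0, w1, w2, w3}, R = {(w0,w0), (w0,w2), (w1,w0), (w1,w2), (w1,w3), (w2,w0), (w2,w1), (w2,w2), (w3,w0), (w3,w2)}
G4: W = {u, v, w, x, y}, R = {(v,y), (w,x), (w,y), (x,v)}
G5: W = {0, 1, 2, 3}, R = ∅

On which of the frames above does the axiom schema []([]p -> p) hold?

The schema corresponds to shift-reflexivity: forall x forall y (Rxy -> Ryy).
G1: fails — Ruv but not Rvv.
G2: ✓.
G3: fails — Rw1w3 but not Rw3w3.
G4: fails — Rwy but not Ryy.
G5: ✓.

G2, G5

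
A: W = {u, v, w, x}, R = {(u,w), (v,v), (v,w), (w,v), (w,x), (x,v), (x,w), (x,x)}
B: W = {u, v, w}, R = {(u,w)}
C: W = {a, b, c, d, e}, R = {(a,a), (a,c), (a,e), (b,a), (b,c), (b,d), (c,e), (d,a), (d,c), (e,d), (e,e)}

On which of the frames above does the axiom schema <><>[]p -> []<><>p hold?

A, B

Frame correspondent (Sahlqvist): forall x forall y forall z ((x R^2 y & xRz) -> exists w (yRw & z R^2 w)) — i.e. a generalized confluence (Geach) condition.
A: satisfies the condition.
B: satisfies the condition.
C: fails — aR²d, aRc but no w with dRw and cR²w.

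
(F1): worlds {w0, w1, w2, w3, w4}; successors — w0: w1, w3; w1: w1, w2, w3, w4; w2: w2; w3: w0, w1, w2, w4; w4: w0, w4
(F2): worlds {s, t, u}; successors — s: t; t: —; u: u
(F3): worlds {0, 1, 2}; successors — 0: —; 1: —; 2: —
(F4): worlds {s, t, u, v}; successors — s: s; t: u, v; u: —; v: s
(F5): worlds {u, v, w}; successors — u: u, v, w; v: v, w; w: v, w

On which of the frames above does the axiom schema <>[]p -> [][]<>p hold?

(F2), (F3), (F5)

This is the axiom for a generalized confluence (Geach) condition; its first-order frame correspondent is forall x forall y forall z ((xRy & x R^2 z) -> exists w (yRw & zRw)).
(F1): fails — w1Rw2, w1R²w0 but no w with w2Rw and w0Rw.
(F2): condition met.
(F3): condition met.
(F4): fails — tRu, tR²s but no w with uRw and sRw.
(F5): condition met.
Valid on: (F2), (F3), (F5).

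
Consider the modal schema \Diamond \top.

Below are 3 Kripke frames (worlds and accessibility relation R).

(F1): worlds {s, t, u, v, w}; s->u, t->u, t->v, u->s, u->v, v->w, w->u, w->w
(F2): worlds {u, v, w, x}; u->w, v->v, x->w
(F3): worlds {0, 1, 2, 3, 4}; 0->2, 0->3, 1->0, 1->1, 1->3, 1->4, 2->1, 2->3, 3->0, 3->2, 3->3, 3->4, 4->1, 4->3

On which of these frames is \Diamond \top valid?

(F1), (F3)

Frame correspondent (Sahlqvist): \forall x \exists y Rxy — i.e. seriality.
(F1): holds.
(F2): fails — world w has no successor.
(F3): holds.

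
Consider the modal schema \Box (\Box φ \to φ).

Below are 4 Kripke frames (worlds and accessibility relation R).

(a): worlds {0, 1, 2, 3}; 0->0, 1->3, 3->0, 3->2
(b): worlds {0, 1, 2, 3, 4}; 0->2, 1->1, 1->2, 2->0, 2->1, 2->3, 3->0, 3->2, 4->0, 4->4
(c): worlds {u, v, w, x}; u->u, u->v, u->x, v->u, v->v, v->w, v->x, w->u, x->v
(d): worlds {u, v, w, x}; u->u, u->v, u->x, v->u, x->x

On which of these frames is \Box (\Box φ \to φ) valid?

none

This is the axiom for shift-reflexivity; its first-order frame correspondent is \forall x \forall y (Rxy \to Ryy).
(a): fails — R32 but not R22.
(b): fails — R32 but not R22.
(c): fails — Rvw but not Rww.
(d): fails — Ruv but not Rvv.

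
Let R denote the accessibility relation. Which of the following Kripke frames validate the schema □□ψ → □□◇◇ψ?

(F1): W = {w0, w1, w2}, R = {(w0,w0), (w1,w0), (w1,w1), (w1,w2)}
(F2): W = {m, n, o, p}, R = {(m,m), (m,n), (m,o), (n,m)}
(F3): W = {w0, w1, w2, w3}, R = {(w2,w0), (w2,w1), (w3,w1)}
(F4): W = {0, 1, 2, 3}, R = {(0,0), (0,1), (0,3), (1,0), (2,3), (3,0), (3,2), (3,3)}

(F3), (F4)

This is the axiom for a generalized confluence (Geach) condition; its first-order frame correspondent is ∀x ∀z (xR²z → ∃w (xR²w ∧ zR²w)).
(F1): fails — w1R²w2 but no w with w1R²w and w2R²w.
(F2): fails — mR²o but no w with mR²w and oR²w.
(F3): holds.
(F4): holds.
Valid on: (F3), (F4).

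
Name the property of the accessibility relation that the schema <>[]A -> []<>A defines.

Convergence

Suppose ◇□A→□◇A is valid. Take Rxy, Rxz and set V(A)={w : Ryw}. Then □A at y so ◇□A at x, so □◇A at x, so ◇A at z, giving w with Rzw and Ryw.
Conversely, on a frame with convergence the schema holds at every world under every valuation.
Frame condition: forall x forall y forall z (Rxy & Rxz -> exists w (Ryw & Rzw)).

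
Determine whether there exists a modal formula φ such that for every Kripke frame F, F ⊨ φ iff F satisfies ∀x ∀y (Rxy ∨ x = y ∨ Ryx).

Modal frame validity is preserved under disjoint unions.
Take 3 disjoint single-world reflexive frames: each is trivially connected, but their disjoint union has 3 worlds with no edge between distinct components, so it is not connected.
Hence connectedness of R is not modally definable.

No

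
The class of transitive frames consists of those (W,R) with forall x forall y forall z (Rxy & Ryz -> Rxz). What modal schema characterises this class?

A defining formula is □r → □□r (the 4 axiom).

□r → □□r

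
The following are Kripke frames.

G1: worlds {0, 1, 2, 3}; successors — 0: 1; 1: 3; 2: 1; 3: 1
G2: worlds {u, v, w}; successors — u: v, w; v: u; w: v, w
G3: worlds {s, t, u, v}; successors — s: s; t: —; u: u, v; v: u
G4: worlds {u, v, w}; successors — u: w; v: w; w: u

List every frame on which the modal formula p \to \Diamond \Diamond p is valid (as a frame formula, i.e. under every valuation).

G2

This is the axiom for a generalized confluence (Geach) condition; its first-order frame correspondent is \forall x \exists w (x = w \wedge x R^2 w).
G1: fails — at 0 but no w with 0=w and 0R²w.
G2: ✓.
G3: fails — at t but no w with t=w and tR²w.
G4: fails — at v but no t with v=t and vR²t.
Valid on: G2.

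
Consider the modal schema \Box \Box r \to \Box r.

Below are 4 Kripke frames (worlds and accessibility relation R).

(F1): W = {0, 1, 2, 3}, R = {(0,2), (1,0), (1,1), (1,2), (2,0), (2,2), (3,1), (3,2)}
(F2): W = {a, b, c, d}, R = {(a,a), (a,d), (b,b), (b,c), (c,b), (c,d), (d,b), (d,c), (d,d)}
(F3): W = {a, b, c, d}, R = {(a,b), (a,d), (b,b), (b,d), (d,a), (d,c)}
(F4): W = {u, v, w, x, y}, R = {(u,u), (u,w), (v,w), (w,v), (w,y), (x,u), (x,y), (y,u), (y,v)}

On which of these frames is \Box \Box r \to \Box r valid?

(F1), (F2)

This is the axiom for density; its first-order frame correspondent is \forall x \forall y (Rxy \to \exists z (Rxz \wedge Rzy)).
(F1): satisfies the condition.
(F2): satisfies the condition.
(F3): fails — Rdc but no z with Rdz and Rzc.
(F4): fails — Rvw but no z with Rvz and Rzw.
Valid on: (F1), (F2).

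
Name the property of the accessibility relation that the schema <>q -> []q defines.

This schema is the CD axiom.
Its frame correspondent is partial functionality — forall x forall y forall z (Rxy & Rxz -> y = z).

Partial functionality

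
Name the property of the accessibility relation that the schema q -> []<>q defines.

Suppose q→□◇q is valid. Take Rxy and set V(q)={x}. Then q at x, so □◇q at x, so ◇q at y, so some z with Ryz has q; z=x, i.e. Ryx.

symmetry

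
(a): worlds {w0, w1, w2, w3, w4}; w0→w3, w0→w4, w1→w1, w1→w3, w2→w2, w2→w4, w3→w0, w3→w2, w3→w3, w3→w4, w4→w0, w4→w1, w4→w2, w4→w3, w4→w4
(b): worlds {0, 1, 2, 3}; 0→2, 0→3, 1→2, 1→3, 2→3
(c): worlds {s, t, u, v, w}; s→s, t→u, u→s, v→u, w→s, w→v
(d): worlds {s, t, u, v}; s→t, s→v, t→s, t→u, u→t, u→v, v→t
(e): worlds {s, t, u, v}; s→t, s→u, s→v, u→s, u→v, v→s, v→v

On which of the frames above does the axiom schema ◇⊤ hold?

(a), (c), (d)

The schema corresponds to seriality: ∀x ∃y Rxy.
(a): condition met.
(b): fails — world 3 has no successor.
(c): condition met.
(d): condition met.
(e): fails — world t has no successor.
Valid on: (a), (c), (d).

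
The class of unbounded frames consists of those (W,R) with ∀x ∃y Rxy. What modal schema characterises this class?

□s → ◇s

A defining formula is □s → ◇s (the D axiom).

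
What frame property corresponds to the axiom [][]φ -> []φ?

Suppose □□φ→□φ is valid. Take Rxy and set V(φ)={w : xR²w}. Then □□φ at x, so □φ at x, so φ at y, i.e. ∃z(Rxz∧Rzy).

density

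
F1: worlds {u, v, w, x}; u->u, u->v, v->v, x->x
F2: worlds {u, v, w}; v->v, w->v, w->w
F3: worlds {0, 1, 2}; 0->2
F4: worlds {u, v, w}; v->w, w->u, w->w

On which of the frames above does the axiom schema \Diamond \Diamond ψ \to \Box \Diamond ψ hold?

F3

This is the axiom for a generalized confluence (Geach) condition; its first-order frame correspondent is \forall x \forall y \forall z ((x R^2 y \wedge xRz) \to \exists w (y = w \wedge zRw)).
F1: fails — uR²u, uRv but no t with u=t and vRt.
F2: fails — wR²w, wRv but no t with w=t and vRt.
F3: holds.
F4: fails — wR²u, wRu but no t with u=t and uRt.
Valid on: F3.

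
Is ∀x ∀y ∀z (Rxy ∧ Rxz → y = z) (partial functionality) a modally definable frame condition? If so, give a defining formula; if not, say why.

This is a Sahlqvist condition; the CD axiom ◇r → □r defines it.
Suppose ◇r→□r is valid. Take Rxy, Rxz and set V(r)={y}. Then ◇r at x, so □r at x, so r at z, i.e. z=y.

Yes, by ◇r → □r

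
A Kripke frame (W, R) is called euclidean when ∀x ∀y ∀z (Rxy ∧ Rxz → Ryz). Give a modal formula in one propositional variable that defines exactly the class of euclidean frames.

◇s → □◇s

The condition is the Euclidean property. The 5 schema ◇s → □◇s defines it.
Suppose ◇s→□◇s is valid. Take Rxy, Rxz and set V(s)={y}. Then ◇s at x, so □◇s at x, so ◇s at z, so some w with Rzw has s; w=y, i.e. Rzy. By symmetry of the argument, Ryz.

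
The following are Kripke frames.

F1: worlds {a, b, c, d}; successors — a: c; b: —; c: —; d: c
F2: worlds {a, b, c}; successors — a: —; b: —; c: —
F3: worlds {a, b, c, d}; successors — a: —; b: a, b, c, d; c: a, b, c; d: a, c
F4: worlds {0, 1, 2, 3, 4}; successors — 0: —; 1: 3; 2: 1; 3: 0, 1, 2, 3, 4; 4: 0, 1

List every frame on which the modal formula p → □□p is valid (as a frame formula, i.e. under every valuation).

F1, F2

This is the axiom for a generalized confluence (Geach) condition; its first-order frame correspondent is ∀x ∀z (xR²z → ∃w (x = w ∧ z = w)).
F1: satisfies the condition.
F2: satisfies the condition.
F3: fails — bR²a but b ≠ a.
F4: fails — 1R²0 but 1 ≠ 0.
Valid on: F1, F2.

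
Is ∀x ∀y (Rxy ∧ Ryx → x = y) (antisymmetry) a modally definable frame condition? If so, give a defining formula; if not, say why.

No

If a class were modally definable it would be closed under surjective bounded morphisms (Goldblatt–Thomason).
The 8-cycle (worlds a,b,c,d,e,f,g,h with a→b→c→d→e→f→g→h→a) is antisymmetric. Sending even-indexed worlds to a and odd-indexed worlds to b is a surjective bounded morphism onto the two-world frame with a↔b, which is not antisymmetric.
So no modal formula (or set of formulas) defines exactly the antisymmetric frames.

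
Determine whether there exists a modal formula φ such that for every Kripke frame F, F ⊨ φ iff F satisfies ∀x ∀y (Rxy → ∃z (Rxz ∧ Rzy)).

The condition is density. A defining modal formula is □□r → □r.

Definable; □□r → □r defines it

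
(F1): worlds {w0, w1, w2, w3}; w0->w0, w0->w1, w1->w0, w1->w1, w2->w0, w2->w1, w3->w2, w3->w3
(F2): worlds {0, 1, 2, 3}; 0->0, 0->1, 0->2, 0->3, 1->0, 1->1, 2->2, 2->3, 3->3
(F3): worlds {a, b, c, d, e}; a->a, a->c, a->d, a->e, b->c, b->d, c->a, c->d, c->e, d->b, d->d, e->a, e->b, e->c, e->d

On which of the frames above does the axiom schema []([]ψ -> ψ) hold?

(F2)

Frame correspondent (Sahlqvist): forall x forall y (Rxy -> Ryy) — i.e. shift-reflexivity.
(F1): fails — Rw3w2 but not Rw2w2.
(F2): satisfies the condition.
(F3): fails — Rbc but not Rcc.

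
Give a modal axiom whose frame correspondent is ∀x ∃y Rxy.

□p → ◇p

A defining formula is □p → ◇p (the D axiom).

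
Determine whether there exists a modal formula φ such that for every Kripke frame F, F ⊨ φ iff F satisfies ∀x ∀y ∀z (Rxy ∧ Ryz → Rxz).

Definable; □r → □□r defines it

The condition is transitivity. A defining modal formula is □r → □□r.
Suppose □r→□□r is valid. Take Rxy, Ryz and set V(r)={w : Rxw}. Then □r at x, so □□r at x, so □r at y, so r at z, i.e. Rxz.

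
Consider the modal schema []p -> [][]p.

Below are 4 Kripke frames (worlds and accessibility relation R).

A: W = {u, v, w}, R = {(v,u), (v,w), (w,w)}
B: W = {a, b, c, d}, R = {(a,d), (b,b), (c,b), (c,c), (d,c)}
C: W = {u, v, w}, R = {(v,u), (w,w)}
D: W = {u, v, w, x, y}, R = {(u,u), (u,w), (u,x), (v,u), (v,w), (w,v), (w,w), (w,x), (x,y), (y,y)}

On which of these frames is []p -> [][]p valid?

A, C

The schema corresponds to transitivity: forall x forall y forall z (Rxy & Ryz -> Rxz).
A: ✓.
B: fails — Rdc and Rcb but not Rdb.
C: ✓.
D: fails — Ruw and Rwv but not Ruv.
Valid on: A, C.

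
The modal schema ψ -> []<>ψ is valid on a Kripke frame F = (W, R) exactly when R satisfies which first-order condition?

Suppose ψ→□◇ψ is valid. Take Rxy and set V(ψ)={x}. Then ψ at x, so □◇ψ at x, so ◇ψ at y, so some z with Ryz has ψ; z=x, i.e. Ryx.

symmetry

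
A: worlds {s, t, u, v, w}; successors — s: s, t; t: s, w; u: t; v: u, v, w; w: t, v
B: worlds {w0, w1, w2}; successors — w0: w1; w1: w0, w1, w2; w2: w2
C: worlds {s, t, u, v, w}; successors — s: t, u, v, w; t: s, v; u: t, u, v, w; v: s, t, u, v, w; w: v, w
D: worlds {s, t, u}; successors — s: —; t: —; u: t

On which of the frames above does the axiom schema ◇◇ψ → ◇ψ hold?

The schema corresponds to transitivity: ∀x ∀y ∀z (Rxy ∧ Ryz → Rxz).
A: fails — Rwt and Rts but not Rws.
B: fails — Rw0w1 and Rw1w2 but not Rw0w2.
C: fails — Ruv and Rvs but not Rus.
D: ✓.
Valid on: D.

D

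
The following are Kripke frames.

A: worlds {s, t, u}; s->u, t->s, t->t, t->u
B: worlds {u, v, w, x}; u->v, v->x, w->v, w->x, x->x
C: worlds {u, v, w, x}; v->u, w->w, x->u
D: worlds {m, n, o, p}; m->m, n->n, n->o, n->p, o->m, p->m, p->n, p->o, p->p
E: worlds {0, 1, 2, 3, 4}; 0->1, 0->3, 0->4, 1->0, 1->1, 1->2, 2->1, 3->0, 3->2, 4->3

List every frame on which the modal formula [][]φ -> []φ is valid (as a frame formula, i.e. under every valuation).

This is the axiom for density; its first-order frame correspondent is forall x forall y (Rxy -> exists z (Rxz & Rzy)).
A: fails — Rsu but no z with Rsz and Rzu.
B: fails — Ruv but no z with Ruz and Rzv.
C: fails — Rvu but no z with Rvz and Rzu.
D: satisfies the condition.
E: fails — R32 but no z with R3z and Rz2.

D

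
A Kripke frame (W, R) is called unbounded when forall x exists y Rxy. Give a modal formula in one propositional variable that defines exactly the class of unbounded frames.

The condition is seriality. The D schema □ψ → ◇ψ defines it.

□ψ → ◇ψ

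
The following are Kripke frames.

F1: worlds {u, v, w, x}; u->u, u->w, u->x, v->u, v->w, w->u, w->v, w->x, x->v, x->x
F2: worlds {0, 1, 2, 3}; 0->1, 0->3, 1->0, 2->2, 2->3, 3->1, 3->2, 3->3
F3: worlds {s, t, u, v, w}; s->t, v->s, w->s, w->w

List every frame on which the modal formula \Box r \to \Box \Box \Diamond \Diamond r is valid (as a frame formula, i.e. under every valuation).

F1

Frame correspondent (Sahlqvist): \forall x \forall z (x R^2 z \to \exists w (xRw \wedge z R^2 w)) — i.e. a generalized confluence (Geach) condition.
F1: ✓.
F2: fails — 1R²1 but no w with 1Rw and 1R²w.
F3: fails — vR²t but no w* with vRw* and tR²w*.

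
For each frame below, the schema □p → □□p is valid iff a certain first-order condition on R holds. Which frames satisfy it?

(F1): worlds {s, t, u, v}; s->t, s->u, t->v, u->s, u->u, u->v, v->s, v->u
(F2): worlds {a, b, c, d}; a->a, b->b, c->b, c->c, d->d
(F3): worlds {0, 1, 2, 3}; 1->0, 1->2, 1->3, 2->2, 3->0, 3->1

Frame correspondent (Sahlqvist): ∀x ∀y ∀z (Rxy ∧ Ryz → Rxz) — i.e. transitivity.
(F1): fails — Rtv and Rvu but not Rtu.
(F2): condition met.
(F3): fails — R31 and R12 but not R32.
Valid on: (F2).

(F2)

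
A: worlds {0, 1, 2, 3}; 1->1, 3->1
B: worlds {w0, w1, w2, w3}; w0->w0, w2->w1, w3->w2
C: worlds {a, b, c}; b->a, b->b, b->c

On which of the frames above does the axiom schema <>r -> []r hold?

The schema corresponds to partial functionality: forall x forall y forall z (Rxy & Rxz -> y = z).
A: holds.
B: holds.
C: fails — b sees both a and b.

A, B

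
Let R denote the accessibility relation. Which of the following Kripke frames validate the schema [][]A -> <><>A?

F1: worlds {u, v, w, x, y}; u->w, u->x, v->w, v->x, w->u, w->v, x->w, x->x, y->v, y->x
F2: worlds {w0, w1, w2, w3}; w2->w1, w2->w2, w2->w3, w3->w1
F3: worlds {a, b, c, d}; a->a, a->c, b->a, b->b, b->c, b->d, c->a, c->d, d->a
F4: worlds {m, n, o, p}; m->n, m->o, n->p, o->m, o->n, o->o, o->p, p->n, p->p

Frame correspondent (Sahlqvist): forall x exists w (x R^2 w & x R^2 w) — i.e. a generalized confluence (Geach) condition.
F1: condition met.
F2: fails — at w0 but no w with w0R²w and w0R²w.
F3: condition met.
F4: condition met.

F1, F3, F4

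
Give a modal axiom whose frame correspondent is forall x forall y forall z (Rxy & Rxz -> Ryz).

◇q → □◇q

The condition is the Euclidean property. The 5 schema ◇q → □◇q defines it.
Suppose ◇q→□◇q is valid. Take Rxy, Rxz and set V(q)={y}. Then ◇q at x, so □◇q at x, so ◇q at z, so some w with Rzw has q; w=y, i.e. Rzy. By symmetry of the argument, Ryz.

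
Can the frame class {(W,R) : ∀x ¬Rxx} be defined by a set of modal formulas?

Modal frame validity is preserved under surjective bounded morphisms.
The 2-cycle (worlds s,t with s→t→s) is irreflexive, and the map sending every world to a single reflexive point • is a surjective bounded morphism (forth: every edge maps to (•,•); back: every world has a successor). So any modal formula valid on the 2-cycle is also valid on the reflexive point, which is not irreflexive.
So no modal formula (or set of formulas) defines exactly the irreflexive frames.

No — not modally definable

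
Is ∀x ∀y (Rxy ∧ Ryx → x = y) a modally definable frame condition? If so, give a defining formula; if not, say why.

Not definable by any modal formula

Modal frame validity is preserved under surjective bounded morphisms.
The 8-cycle (worlds 0,1,2,3,4,5,6,7 with 0→1→2→3→4→5→6→7→0) is antisymmetric. Sending even-indexed worlds to a and odd-indexed worlds to b is a surjective bounded morphism onto the two-world frame with a↔b, which is not antisymmetric.
So no modal formula (or set of formulas) defines exactly the antisymmetric frames.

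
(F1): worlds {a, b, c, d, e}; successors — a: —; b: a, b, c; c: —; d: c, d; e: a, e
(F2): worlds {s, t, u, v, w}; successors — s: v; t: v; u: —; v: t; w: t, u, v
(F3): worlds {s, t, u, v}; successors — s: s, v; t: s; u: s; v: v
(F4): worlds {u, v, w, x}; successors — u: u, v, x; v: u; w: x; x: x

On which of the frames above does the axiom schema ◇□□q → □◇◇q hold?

Frame correspondent (Sahlqvist): ∀x ∀y ∀z ((xRy ∧ xRz) → ∃w (yR²w ∧ zR²w)) — i.e. a generalized confluence (Geach) condition.
(F1): fails — bRa, bRa but no w with aR²w and aR²w.
(F2): fails — wRt, wRu but no w* with tR²w* and uR²w*.
(F3): satisfies the condition.
(F4): satisfies the condition.
Valid on: (F3), (F4).

(F3), (F4)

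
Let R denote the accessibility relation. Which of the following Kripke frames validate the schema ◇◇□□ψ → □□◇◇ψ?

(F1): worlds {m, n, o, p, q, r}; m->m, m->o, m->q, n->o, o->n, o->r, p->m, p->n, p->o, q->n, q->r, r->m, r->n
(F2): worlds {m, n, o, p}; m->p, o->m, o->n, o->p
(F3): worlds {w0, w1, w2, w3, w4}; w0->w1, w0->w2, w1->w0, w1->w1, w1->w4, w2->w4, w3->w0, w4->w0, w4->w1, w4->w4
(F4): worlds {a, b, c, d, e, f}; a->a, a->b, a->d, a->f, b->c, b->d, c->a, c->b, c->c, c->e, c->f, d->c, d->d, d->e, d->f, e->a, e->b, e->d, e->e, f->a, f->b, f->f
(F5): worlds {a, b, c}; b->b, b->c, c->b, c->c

Frame correspondent (Sahlqvist): ∀x ∀y ∀z ((xR²y ∧ xR²z) → ∃w (yR²w ∧ zR²w)) — i.e. a generalized confluence (Geach) condition.
(F1): fails — mR²n, mR²r but no w with nR²w and rR²w.
(F2): fails — oR²p, oR²p but no w with pR²w and pR²w.
(F3): satisfies the condition.
(F4): satisfies the condition.
(F5): satisfies the condition.
Valid on: (F3), (F4), (F5).

(F3), (F4), (F5)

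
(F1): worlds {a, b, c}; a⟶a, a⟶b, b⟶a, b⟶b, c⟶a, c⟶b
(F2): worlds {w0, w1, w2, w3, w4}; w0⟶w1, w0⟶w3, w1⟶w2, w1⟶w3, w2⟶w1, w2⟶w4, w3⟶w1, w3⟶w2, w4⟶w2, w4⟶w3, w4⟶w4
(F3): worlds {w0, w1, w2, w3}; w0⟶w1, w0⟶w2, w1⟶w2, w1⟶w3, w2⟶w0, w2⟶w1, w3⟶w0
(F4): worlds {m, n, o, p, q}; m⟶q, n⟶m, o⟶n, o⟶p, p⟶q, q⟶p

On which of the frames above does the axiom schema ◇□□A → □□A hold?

Frame correspondent (Sahlqvist): ∀x ∀y ∀z ((xRy ∧ xR²z) → ∃w (yR²w ∧ z = w)) — i.e. a generalized confluence (Geach) condition.
(F1): holds.
(F2): fails — w0Rw1, w0R²w3 but no w with w1R²w and w3=w.
(F3): fails — w0Rw1, w0R²w2 but no w with w1R²w and w2=w.
(F4): fails — mRq, mR²p but no w with qR²w and p=w.
Valid on: (F1).

(F1)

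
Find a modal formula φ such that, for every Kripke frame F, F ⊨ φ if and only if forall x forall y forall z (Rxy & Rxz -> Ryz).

The condition is the Euclidean property. The 5 schema ◇s → □◇s defines it.
Suppose ◇s→□◇s is valid. Take Rxy, Rxz and set V(s)={y}. Then ◇s at x, so □◇s at x, so ◇s at z, so some w with Rzw has s; w=y, i.e. Rzy. By symmetry of the argument, Ryz.

◇s → □◇s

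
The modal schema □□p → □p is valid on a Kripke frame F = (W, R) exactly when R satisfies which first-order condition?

density

This is the C4 axiom.
It corresponds to density: ∀x ∀y (Rxy → ∃z (Rxz ∧ Rzy)).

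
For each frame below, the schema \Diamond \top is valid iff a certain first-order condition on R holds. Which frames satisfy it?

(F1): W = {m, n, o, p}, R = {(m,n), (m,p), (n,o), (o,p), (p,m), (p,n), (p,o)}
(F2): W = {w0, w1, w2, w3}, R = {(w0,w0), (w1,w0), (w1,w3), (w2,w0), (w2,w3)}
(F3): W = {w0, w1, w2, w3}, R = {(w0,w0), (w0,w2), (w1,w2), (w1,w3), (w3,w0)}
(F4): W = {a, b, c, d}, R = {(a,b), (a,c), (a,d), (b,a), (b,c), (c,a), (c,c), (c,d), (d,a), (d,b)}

The schema corresponds to seriality: \forall x \exists y Rxy.
(F1): condition met.
(F2): fails — world w3 has no successor.
(F3): fails — world w2 has no successor.
(F4): condition met.

(F1), (F4)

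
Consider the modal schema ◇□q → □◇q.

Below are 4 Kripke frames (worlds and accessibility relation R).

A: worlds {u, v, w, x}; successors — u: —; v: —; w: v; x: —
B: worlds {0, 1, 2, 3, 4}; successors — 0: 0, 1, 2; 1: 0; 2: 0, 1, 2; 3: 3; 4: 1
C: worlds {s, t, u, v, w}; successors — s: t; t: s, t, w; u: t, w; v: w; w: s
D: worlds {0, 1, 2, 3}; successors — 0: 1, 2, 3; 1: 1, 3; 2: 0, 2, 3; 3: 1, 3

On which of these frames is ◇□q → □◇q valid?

B, D

This is the axiom for convergence; its first-order frame correspondent is ∀x ∀y ∀z (Rxy ∧ Rxz → ∃w (Ryw ∧ Rzw)).
A: fails — Rwv and Rwv but v and v have no common successor.
B: satisfies the condition.
C: fails — Rts and Rtw but s and w have no common successor.
D: satisfies the condition.
Valid on: B, D.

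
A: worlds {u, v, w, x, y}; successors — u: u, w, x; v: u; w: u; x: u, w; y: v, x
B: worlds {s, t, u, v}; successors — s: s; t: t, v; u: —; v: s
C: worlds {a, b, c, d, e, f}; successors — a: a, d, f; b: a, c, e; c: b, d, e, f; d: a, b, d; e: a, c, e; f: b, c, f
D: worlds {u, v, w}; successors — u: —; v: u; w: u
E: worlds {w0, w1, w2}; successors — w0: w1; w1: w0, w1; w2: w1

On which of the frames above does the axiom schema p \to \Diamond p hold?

none

Frame correspondent (Sahlqvist): \forall x Rxx — i.e. reflexivity.
A: fails — world v does not see itself.
B: fails — world u does not see itself.
C: fails — world b does not see itself.
D: fails — world u does not see itself.
E: fails — world w0 does not see itself.
Valid on no frame.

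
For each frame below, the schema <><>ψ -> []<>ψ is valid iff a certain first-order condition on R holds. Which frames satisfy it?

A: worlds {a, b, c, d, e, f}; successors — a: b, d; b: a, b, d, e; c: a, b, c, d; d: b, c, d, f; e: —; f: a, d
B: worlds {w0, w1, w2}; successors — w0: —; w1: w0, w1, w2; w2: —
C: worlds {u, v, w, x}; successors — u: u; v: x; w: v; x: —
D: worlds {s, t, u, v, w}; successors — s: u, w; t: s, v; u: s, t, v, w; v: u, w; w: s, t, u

C

Frame correspondent (Sahlqvist): forall x forall y forall z ((x R^2 y & xRz) -> exists w (y = w & zRw)) — i.e. a generalized confluence (Geach) condition.
A: fails — aR²a, aRd but no w with a=w and dRw.
B: fails — w1R²w0, w1Rw0 but no w with w0=w and w0Rw.
C: condition met.
D: fails — sR²u, sRu but no w* with u=w* and uRw*.
Valid on: C.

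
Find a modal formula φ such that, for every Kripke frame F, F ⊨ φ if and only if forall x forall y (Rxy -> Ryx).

This is symmetry; the standard corresponding axiom is B: ψ → □◇ψ.
Suppose ψ→□◇ψ is valid. Take Rxy and set V(ψ)={x}. Then ψ at x, so □◇ψ at x, so ◇ψ at y, so some z with Ryz has ψ; z=x, i.e. Ryx.

ψ → □◇ψ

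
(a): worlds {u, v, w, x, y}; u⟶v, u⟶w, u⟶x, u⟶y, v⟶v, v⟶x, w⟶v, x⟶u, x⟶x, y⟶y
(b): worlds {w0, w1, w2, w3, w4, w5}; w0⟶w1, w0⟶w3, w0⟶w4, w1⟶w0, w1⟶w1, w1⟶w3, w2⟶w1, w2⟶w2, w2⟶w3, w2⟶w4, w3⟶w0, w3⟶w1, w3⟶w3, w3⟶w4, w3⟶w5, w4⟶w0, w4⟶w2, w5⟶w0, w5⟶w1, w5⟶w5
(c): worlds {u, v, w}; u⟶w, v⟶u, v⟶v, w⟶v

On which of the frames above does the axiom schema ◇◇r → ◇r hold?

none

The schema corresponds to transitivity: ∀x ∀y ∀z (Rxy ∧ Ryz → Rxz).
(a): fails — Rvx and Rxu but not Rvu.
(b): fails — Rw1w3 and Rw3w4 but not Rw1w4.
(c): fails — Rvu and Ruw but not Rvw.
Valid on no frame.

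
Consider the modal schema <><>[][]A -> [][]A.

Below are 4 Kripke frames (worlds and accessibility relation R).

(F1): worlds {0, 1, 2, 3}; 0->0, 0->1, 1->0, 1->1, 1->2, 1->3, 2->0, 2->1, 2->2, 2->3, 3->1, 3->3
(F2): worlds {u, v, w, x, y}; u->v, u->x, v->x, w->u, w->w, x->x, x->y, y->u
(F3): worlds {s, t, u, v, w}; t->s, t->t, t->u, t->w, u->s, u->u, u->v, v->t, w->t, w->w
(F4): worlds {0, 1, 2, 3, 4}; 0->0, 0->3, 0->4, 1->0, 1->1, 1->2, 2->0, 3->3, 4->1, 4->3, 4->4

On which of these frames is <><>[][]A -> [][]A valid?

(F1)

The schema corresponds to a generalized confluence (Geach) condition: forall x forall y forall z ((x R^2 y & x R^2 z) -> exists w (y R^2 w & z = w)).
(F1): condition met.
(F2): fails — uR²y, uR²y but no t with yR²t and y=t.
(F3): fails — tR²s, tR²s but no w* with sR²w* and s=w*.
(F4): fails — 0R²3, 0R²0 but no w with 3R²w and 0=w.
Valid on: (F1).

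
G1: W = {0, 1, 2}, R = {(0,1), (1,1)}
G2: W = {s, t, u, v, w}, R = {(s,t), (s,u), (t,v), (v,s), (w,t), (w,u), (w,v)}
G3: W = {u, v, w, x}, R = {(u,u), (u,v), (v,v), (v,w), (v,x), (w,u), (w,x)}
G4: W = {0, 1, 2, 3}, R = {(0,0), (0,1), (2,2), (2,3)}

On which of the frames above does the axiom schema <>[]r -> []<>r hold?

G1

Frame correspondent (Sahlqvist): forall x forall y forall z (Rxy & Rxz -> exists w (Ryw & Rzw)) — i.e. convergence.
G1: satisfies the condition.
G2: fails — Rsu and Rsu but u and u have no common successor.
G3: fails — Rvv and Rvx but v and x have no common successor.
G4: fails — R00 and R01 but 0 and 1 have no common successor.
Valid on: G1.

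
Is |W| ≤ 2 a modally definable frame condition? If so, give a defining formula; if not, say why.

No

Any modally definable frame class is closed under disjoint unions.
Any modal formula valid on each of 3 disjoint one-world frames is valid on their disjoint union (validity is preserved under disjoint unions). Each one-world frame has |W|=1≤2, but the union has |W|=3.
So no modal formula (or set of formulas) defines exactly the |W|≤2 frames.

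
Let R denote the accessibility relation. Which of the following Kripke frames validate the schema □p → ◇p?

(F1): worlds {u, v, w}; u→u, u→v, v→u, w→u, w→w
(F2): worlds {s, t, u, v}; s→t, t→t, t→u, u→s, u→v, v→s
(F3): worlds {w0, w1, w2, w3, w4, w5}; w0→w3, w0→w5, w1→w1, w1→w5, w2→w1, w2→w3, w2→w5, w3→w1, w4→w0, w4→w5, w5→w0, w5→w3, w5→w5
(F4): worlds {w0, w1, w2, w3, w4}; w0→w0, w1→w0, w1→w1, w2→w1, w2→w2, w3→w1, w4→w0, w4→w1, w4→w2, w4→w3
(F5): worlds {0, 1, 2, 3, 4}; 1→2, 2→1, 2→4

(F1), (F2), (F3), (F4)

The schema corresponds to seriality: ∀x ∃y Rxy.
(F1): satisfies the condition.
(F2): satisfies the condition.
(F3): satisfies the condition.
(F4): satisfies the condition.
(F5): fails — world 0 has no successor.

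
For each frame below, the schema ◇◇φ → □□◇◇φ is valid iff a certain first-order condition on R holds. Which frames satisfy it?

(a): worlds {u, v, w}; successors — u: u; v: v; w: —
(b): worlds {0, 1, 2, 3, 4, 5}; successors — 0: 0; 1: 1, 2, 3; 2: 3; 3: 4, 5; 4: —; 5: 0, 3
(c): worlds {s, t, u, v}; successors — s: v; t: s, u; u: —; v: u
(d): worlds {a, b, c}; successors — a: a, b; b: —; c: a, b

Frame correspondent (Sahlqvist): ∀x ∀y ∀z ((xR²y ∧ xR²z) → ∃w (y = w ∧ zR²w)) — i.e. a generalized confluence (Geach) condition.
(a): holds.
(b): fails — 1R²1, 1R²2 but no w with 1=w and 2R²w.
(c): fails — sR²u, sR²u but no w with u=w and uR²w.
(d): fails — aR²a, aR²b but no w with a=w and bR²w.

(a)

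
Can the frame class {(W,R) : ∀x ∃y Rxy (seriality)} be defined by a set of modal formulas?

The condition is seriality. A defining modal formula is □r → ◇r.

Yes — defined by □r → ◇r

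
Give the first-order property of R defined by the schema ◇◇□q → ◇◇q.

This is a Sahlqvist (Geach-type) schema ◇^2□^1q → □^0◇^2q.
Minimal-valuation argument: fix x; take any y with xR^2y and any z with xR^0z. Set V(q) to the set of worlds R-reachable from y in exactly 1 step. Then □^1q holds at y, so the antecedent holds at x; validity forces ◇^2q at z, giving a w with zR^2w and yR^1w.
First-order correspondent: ∀x ∀y (xR²y → ∃w (yRw ∧ xR²w)).

∀x ∀y (xR²y → ∃w (yRw ∧ xR²w))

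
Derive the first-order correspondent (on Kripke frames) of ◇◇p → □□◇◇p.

This is a Sahlqvist (Geach-type) schema ◇^2□^0p → □^2◇^2p.
First-order correspondent: ∀x ∀y ∀z ((xR²y ∧ xR²z) → ∃w (y = w ∧ zR²w)).

∀x ∀y ∀z ((xR²y ∧ xR²z) → ∃w (y = w ∧ zR²w))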